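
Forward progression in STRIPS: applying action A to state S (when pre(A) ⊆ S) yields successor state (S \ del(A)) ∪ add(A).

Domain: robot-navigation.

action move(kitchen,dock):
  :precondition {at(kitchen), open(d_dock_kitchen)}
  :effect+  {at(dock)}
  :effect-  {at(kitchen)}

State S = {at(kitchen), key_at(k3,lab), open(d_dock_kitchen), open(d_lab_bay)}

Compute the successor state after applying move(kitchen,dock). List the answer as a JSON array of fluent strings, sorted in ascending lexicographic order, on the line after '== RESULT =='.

Progress:
  pre ⊆ S: {at(kitchen), open(d_dock_kitchen)} ⊆ S  — applicable
  S \ del = {key_at(k3,lab), open(d_dock_kitchen), open(d_lab_bay)}
  ∪ add   = {at(dock), key_at(k3,lab), open(d_dock_kitchen), open(d_lab_bay)}

== RESULT ==
["at(dock)", "key_at(k3,lab)", "open(d_dock_kitchen)", "open(d_lab_bay)"]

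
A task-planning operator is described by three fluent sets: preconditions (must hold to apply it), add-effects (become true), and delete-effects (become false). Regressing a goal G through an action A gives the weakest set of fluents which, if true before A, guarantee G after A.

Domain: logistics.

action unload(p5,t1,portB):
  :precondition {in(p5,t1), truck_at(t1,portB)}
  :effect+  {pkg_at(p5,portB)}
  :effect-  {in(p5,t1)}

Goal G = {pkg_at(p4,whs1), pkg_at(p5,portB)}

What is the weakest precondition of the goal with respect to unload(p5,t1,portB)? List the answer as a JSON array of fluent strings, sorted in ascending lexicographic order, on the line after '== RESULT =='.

Compute (G \ add) ∪ pre:
  G ∩ del = {}  (empty — regression defined)
  G \ add = {pkg_at(p4,whs1), pkg_at(p5,portB)} \ {pkg_at(p5,portB)} = {pkg_at(p4,whs1)}
  ∪ pre   = {pkg_at(p4,whs1)} ∪ {in(p5,t1), truck_at(t1,portB)}
          = {in(p5,t1), pkg_at(p4,whs1), truck_at(t1,portB)}

== RESULT ==
["in(p5,t1)", "pkg_at(p4,whs1)", "truck_at(t1,portB)"]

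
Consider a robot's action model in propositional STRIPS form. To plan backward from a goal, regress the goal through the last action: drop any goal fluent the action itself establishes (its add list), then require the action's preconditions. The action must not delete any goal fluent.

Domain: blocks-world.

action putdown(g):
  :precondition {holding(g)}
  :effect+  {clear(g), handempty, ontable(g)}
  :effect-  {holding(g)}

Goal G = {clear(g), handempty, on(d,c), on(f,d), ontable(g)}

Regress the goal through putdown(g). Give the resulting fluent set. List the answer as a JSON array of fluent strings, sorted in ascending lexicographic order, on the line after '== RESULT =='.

Compute (G \ add) ∪ pre:
  G ∩ del = {}  (empty — regression defined)
  G \ add = {clear(g), handempty, on(d,c), on(f,d), ontable(g)} \ {clear(g), handempty, ontable(g)} = {on(d,c), on(f,d)}
  ∪ pre   = {on(d,c), on(f,d)} ∪ {holding(g)}
          = {holding(g), on(d,c), on(f,d)}

== RESULT ==
["holding(g)", "on(d,c)", "on(f,d)"]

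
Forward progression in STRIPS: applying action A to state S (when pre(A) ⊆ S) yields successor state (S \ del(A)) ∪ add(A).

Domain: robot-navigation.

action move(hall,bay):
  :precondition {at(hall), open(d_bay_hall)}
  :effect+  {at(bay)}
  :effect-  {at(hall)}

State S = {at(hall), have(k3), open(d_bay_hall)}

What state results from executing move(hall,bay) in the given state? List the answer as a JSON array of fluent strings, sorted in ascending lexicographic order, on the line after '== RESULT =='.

Compute (S \ del) ∪ add:
  pre ⊆ S: {at(hall), open(d_bay_hall)} ⊆ S  — applicable
  S \ del = {have(k3), open(d_bay_hall)}
  ∪ add   = {at(bay), have(k3), open(d_bay_hall)}

== RESULT ==
["at(bay)", "have(k3)", "open(d_bay_hall)"]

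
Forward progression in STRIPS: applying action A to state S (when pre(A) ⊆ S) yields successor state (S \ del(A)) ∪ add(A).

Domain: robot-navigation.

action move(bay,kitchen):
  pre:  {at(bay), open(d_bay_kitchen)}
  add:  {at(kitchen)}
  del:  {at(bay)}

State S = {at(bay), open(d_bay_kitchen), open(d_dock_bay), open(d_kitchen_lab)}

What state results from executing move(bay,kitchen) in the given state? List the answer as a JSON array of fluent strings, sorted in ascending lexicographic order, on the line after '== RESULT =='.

Progress:
  pre ⊆ S: {at(bay), open(d_bay_kitchen)} ⊆ S  — applicable
  S \ del = {open(d_bay_kitchen), open(d_dock_bay), open(d_kitchen_lab)}
  ∪ add   = {at(kitchen), open(d_bay_kitchen), open(d_dock_bay), open(d_kitchen_lab)}

== RESULT ==
["at(kitchen)", "open(d_bay_kitchen)", "open(d_dock_bay)", "open(d_kitchen_lab)"]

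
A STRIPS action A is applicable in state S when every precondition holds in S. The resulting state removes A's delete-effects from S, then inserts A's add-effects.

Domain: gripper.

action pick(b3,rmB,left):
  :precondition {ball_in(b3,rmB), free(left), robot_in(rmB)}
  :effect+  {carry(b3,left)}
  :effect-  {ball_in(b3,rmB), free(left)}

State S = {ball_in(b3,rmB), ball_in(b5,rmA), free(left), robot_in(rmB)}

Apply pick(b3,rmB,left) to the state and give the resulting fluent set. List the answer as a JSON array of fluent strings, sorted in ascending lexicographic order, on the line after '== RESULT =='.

Compute (S \ del) ∪ add:
  pre ⊆ S: {ball_in(b3,rmB), free(left), robot_in(rmB)} ⊆ S  — applicable
  S \ del = {ball_in(b5,rmA), robot_in(rmB)}
  ∪ add   = {ball_in(b5,rmA), carry(b3,left), robot_in(rmB)}

== RESULT ==
["ball_in(b5,rmA)", "carry(b3,left)", "robot_in(rmB)"]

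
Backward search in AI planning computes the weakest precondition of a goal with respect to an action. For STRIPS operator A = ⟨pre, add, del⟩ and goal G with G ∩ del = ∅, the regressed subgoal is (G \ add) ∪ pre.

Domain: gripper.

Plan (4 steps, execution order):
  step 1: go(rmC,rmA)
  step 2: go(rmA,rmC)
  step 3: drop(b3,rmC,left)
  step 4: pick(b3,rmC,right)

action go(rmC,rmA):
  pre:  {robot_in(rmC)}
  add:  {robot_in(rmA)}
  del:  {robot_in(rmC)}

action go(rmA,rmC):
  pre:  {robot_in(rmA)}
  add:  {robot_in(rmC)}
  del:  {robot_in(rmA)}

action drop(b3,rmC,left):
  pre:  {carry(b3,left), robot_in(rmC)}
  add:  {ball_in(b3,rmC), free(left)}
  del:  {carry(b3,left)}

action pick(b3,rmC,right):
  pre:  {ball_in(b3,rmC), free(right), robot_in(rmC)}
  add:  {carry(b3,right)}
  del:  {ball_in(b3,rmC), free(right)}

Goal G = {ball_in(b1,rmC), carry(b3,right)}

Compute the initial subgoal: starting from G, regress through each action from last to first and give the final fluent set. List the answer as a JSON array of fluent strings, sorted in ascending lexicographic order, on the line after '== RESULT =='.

Work backward from the goal:
  through step 4 (pick(b3,rmC,right)): drop {carry(b3,right)}, keep {ball_in(b1,rmC)}, require {ball_in(b3,rmC), free(right), robot_in(rmC)}
    → {ball_in(b1,rmC), ball_in(b3,rmC), free(right), robot_in(rmC)}
  through step 3 (drop(b3,rmC,left)): drop {ball_in(b3,rmC)}, keep {ball_in(b1,rmC), free(right), robot_in(rmC)}, require {carry(b3,left), robot_in(rmC)}
    → {ball_in(b1,rmC), carry(b3,left), free(right), robot_in(rmC)}
  through step 2 (go(rmA,rmC)): drop {robot_in(rmC)}, keep {ball_in(b1,rmC), carry(b3,left), free(right)}, require {robot_in(rmA)}
    → {ball_in(b1,rmC), carry(b3,left), free(right), robot_in(rmA)}
  through step 1 (go(rmC,rmA)): drop {robot_in(rmA)}, keep {ball_in(b1,rmC), carry(b3,left), free(right)}, require {robot_in(rmC)}
    → {ball_in(b1,rmC), carry(b3,left), free(right), robot_in(rmC)}

== RESULT ==
["ball_in(b1,rmC)", "carry(b3,left)", "free(right)", "robot_in(rmC)"]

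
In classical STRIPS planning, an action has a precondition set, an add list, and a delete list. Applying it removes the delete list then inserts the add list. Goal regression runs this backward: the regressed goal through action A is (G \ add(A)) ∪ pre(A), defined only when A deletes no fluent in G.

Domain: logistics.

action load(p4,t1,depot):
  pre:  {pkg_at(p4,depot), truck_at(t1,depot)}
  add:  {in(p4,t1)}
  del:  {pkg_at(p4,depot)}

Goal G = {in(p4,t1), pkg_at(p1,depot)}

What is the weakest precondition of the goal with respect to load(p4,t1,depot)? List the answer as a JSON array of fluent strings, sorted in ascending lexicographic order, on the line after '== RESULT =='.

Regress:
  G ∩ del = {}  (empty — regression defined)
  G \ add = {in(p4,t1), pkg_at(p1,depot)} \ {in(p4,t1)} = {pkg_at(p1,depot)}
  ∪ pre   = {pkg_at(p1,depot)} ∪ {pkg_at(p4,depot), truck_at(t1,depot)}
          = {pkg_at(p1,depot), pkg_at(p4,depot), truck_at(t1,depot)}

== RESULT ==
["pkg_at(p1,depot)", "pkg_at(p4,depot)", "truck_at(t1,depot)"]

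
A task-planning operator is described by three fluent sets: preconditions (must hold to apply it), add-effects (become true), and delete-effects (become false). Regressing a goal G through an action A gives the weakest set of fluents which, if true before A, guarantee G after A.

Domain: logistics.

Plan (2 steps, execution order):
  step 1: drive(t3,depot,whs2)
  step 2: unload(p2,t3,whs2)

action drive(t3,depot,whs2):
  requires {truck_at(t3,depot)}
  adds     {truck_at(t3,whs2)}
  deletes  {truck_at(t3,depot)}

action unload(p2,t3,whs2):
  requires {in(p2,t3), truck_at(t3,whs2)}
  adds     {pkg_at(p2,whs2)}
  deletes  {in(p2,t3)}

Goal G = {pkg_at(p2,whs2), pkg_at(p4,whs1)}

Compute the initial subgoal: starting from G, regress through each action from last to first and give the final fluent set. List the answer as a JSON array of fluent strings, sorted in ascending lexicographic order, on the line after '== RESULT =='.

Regress step by step:
  through step 2 (unload(p2,t3,whs2)): drop {pkg_at(p2,whs2)}, keep {pkg_at(p4,whs1)}, require {in(p2,t3), truck_at(t3,whs2)}
    → {in(p2,t3), pkg_at(p4,whs1), truck_at(t3,whs2)}
  through step 1 (drive(t3,depot,whs2)): drop {truck_at(t3,whs2)}, keep {in(p2,t3), pkg_at(p4,whs1)}, require {truck_at(t3,depot)}
    → {in(p2,t3), pkg_at(p4,whs1), truck_at(t3,depot)}

== RESULT ==
["in(p2,t3)", "pkg_at(p4,whs1)", "truck_at(t3,depot)"]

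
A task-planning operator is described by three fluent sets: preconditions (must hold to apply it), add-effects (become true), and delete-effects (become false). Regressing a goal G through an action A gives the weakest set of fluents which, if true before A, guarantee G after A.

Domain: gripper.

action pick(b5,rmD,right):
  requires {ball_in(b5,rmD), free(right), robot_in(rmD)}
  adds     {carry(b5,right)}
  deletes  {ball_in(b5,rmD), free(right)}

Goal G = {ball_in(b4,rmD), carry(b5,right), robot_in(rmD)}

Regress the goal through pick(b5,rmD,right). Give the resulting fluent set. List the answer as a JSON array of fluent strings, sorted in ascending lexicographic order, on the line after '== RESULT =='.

Regress:
  G ∩ del = {}  (empty — regression defined)
  G \ add = {ball_in(b4,rmD), carry(b5,right), robot_in(rmD)} \ {carry(b5,right)} = {ball_in(b4,rmD), robot_in(rmD)}
  ∪ pre   = {ball_in(b4,rmD), robot_in(rmD)} ∪ {ball_in(b5,rmD), free(right), robot_in(rmD)}
          = {ball_in(b4,rmD), ball_in(b5,rmD), free(right), robot_in(rmD)}

== RESULT ==
["ball_in(b4,rmD)", "ball_in(b5,rmD)", "free(right)", "robot_in(rmD)"]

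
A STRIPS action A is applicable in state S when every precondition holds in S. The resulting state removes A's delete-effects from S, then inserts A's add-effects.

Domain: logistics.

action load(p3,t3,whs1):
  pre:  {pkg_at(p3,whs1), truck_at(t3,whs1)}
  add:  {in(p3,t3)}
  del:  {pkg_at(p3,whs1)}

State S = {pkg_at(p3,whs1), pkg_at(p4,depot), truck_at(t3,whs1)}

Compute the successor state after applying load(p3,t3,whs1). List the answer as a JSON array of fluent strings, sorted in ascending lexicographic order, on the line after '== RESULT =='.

Compute (S \ del) ∪ add:
  pre ⊆ S: {pkg_at(p3,whs1), truck_at(t3,whs1)} ⊆ S  — applicable
  S \ del = {pkg_at(p4,depot), truck_at(t3,whs1)}
  ∪ add   = {in(p3,t3), pkg_at(p4,depot), truck_at(t3,whs1)}

== RESULT ==
["in(p3,t3)", "pkg_at(p4,depot)", "truck_at(t3,whs1)"]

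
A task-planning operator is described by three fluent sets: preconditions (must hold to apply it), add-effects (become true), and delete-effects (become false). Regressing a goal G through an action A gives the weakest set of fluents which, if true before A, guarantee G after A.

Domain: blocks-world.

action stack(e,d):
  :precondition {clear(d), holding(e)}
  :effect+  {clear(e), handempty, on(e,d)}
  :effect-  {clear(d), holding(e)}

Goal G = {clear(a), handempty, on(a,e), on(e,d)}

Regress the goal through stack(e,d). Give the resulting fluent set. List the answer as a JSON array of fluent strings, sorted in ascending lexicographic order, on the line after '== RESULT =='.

Regress:
  G ∩ del = {}  (empty — regression defined)
  G \ add = {clear(a), handempty, on(a,e), on(e,d)} \ {clear(e), handempty, on(e,d)} = {clear(a), on(a,e)}
  ∪ pre   = {clear(a), on(a,e)} ∪ {clear(d), holding(e)}
          = {clear(a), clear(d), holding(e), on(a,e)}

== RESULT ==
["clear(a)", "clear(d)", "holding(e)", "on(a,e)"]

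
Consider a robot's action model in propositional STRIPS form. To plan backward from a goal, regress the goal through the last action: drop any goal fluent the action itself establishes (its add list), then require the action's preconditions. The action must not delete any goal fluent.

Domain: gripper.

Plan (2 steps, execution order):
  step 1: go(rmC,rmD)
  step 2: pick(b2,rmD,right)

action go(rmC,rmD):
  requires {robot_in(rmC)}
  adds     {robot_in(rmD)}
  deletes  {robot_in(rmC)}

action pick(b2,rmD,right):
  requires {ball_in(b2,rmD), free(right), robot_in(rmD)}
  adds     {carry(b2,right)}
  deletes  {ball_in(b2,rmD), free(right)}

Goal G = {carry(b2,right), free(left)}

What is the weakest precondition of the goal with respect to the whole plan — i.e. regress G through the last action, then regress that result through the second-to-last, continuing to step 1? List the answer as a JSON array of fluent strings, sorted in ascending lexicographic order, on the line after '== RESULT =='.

Regress step by step:
  through step 2 (pick(b2,rmD,right)): drop {carry(b2,right)}, keep {free(left)}, require {ball_in(b2,rmD), free(right), robot_in(rmD)}
    → {ball_in(b2,rmD), free(left), free(right), robot_in(rmD)}
  through step 1 (go(rmC,rmD)): drop {robot_in(rmD)}, keep {ball_in(b2,rmD), free(left), free(right)}, require {robot_in(rmC)}
    → {ball_in(b2,rmD), free(left), free(right), robot_in(rmC)}

== RESULT ==
["ball_in(b2,rmD)", "free(left)", "free(right)", "robot_in(rmC)"]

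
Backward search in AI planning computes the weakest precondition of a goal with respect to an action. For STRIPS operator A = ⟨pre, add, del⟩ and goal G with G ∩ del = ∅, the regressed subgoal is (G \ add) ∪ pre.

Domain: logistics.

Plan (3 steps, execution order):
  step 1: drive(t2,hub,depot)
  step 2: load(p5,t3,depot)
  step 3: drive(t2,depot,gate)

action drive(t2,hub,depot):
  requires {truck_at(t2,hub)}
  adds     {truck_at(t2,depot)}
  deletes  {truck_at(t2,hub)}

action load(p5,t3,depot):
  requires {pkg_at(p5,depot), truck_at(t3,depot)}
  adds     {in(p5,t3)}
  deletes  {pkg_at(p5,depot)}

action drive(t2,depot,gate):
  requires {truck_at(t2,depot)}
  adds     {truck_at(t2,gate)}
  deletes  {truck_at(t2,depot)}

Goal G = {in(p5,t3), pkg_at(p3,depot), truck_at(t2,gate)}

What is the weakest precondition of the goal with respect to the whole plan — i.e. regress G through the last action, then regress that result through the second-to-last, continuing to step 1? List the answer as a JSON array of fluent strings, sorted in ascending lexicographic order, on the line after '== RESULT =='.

Regress step by step:
  through step 3 (drive(t2,depot,gate)): drop {truck_at(t2,gate)}, keep {in(p5,t3), pkg_at(p3,depot)}, require {truck_at(t2,depot)}
    → {in(p5,t3), pkg_at(p3,depot), truck_at(t2,depot)}
  through step 2 (load(p5,t3,depot)): drop {in(p5,t3)}, keep {pkg_at(p3,depot), truck_at(t2,depot)}, require {pkg_at(p5,depot), truck_at(t3,depot)}
    → {pkg_at(p3,depot), pkg_at(p5,depot), truck_at(t2,depot), truck_at(t3,depot)}
  through step 1 (drive(t2,hub,depot)): drop {truck_at(t2,depot)}, keep {pkg_at(p3,depot), pkg_at(p5,depot), truck_at(t3,depot)}, require {truck_at(t2,hub)}
    → {pkg_at(p3,depot), pkg_at(p5,depot), truck_at(t2,hub), truck_at(t3,depot)}

== RESULT ==
["pkg_at(p3,depot)", "pkg_at(p5,depot)", "truck_at(t2,hub)", "truck_at(t3,depot)"]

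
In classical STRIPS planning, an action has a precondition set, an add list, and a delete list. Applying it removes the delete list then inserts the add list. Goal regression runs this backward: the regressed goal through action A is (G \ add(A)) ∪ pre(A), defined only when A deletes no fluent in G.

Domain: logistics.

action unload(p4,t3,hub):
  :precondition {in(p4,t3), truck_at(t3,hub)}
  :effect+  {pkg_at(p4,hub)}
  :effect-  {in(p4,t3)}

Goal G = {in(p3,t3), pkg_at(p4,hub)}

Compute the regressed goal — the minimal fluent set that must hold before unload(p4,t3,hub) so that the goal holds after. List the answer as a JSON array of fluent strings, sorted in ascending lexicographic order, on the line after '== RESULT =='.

Regress:
  G ∩ del = {}  (empty — regression defined)
  G \ add = {in(p3,t3), pkg_at(p4,hub)} \ {pkg_at(p4,hub)} = {in(p3,t3)}
  ∪ pre   = {in(p3,t3)} ∪ {in(p4,t3), truck_at(t3,hub)}
          = {in(p3,t3), in(p4,t3), truck_at(t3,hub)}

== RESULT ==
["in(p3,t3)", "in(p4,t3)", "truck_at(t3,hub)"]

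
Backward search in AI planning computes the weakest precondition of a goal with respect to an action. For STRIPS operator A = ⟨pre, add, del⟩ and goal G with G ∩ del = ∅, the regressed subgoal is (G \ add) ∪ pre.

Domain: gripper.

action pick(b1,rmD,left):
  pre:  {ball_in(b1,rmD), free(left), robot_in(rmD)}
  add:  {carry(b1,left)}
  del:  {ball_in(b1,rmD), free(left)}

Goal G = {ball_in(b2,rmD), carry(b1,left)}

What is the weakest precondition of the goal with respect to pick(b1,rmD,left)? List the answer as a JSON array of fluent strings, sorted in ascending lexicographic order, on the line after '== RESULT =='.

Regress:
  G ∩ del = {}  (empty — regression defined)
  G \ add = {ball_in(b2,rmD), carry(b1,left)} \ {carry(b1,left)} = {ball_in(b2,rmD)}
  ∪ pre   = {ball_in(b2,rmD)} ∪ {ball_in(b1,rmD), free(left), robot_in(rmD)}
          = {ball_in(b1,rmD), ball_in(b2,rmD), free(left), robot_in(rmD)}

== RESULT ==
["ball_in(b1,rmD)", "ball_in(b2,rmD)", "free(left)", "robot_in(rmD)"]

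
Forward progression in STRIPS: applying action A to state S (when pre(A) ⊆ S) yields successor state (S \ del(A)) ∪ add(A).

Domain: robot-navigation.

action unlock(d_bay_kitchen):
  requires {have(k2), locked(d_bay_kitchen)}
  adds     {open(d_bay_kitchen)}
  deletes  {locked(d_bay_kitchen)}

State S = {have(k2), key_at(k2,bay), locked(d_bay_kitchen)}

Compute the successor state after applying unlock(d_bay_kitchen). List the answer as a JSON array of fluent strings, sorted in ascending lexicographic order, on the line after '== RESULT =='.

Compute (S \ del) ∪ add:
  pre ⊆ S: {have(k2), locked(d_bay_kitchen)} ⊆ S  — applicable
  S \ del = {have(k2), key_at(k2,bay)}
  ∪ add   = {have(k2), key_at(k2,bay), open(d_bay_kitchen)}

== RESULT ==
["have(k2)", "key_at(k2,bay)", "open(d_bay_kitchen)"]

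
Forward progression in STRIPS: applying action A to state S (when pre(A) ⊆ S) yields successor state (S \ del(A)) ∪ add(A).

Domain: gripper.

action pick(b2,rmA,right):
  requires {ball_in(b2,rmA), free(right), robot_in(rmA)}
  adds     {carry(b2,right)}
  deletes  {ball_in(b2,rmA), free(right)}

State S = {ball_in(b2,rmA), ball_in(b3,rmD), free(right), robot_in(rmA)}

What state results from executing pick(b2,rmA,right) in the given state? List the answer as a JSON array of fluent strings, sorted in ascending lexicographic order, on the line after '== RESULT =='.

Progress:
  pre ⊆ S: {ball_in(b2,rmA), free(right), robot_in(rmA)} ⊆ S  — applicable
  S \ del = {ball_in(b3,rmD), robot_in(rmA)}
  ∪ add   = {ball_in(b3,rmD), carry(b2,right), robot_in(rmA)}

== RESULT ==
["ball_in(b3,rmD)", "carry(b2,right)", "robot_in(rmA)"]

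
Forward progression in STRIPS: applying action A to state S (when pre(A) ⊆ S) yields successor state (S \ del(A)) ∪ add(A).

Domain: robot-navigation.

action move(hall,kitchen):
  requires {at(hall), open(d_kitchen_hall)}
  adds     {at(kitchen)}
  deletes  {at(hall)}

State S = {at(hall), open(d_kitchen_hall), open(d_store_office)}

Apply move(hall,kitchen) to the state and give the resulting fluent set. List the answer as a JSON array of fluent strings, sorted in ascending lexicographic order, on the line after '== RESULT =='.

Compute (S \ del) ∪ add:
  pre ⊆ S: {at(hall), open(d_kitchen_hall)} ⊆ S  — applicable
  S \ del = {open(d_kitchen_hall), open(d_store_office)}
  ∪ add   = {at(kitchen), open(d_kitchen_hall), open(d_store_office)}

== RESULT ==
["at(kitchen)", "open(d_kitchen_hall)", "open(d_store_office)"]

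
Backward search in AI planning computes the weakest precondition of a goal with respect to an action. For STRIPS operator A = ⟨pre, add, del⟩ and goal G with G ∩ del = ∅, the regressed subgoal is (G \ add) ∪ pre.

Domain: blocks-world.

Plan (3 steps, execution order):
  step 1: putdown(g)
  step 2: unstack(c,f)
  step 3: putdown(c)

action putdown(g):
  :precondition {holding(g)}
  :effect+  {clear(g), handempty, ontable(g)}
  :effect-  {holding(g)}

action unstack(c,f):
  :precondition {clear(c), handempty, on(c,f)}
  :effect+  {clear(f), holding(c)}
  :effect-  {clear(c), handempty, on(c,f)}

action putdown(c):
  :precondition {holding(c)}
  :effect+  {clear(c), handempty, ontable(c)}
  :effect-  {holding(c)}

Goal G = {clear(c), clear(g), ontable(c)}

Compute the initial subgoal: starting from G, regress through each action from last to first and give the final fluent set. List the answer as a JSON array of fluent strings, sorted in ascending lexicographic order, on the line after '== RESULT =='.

Regress step by step:
  through step 3 (putdown(c)): drop {clear(c), ontable(c)}, keep {clear(g)}, require {holding(c)}
    → {clear(g), holding(c)}
  through step 2 (unstack(c,f)): drop {holding(c)}, keep {clear(g)}, require {clear(c), handempty, on(c,f)}
    → {clear(c), clear(g), handempty, on(c,f)}
  through step 1 (putdown(g)): drop {clear(g), handempty}, keep {clear(c), on(c,f)}, require {holding(g)}
    → {clear(c), holding(g), on(c,f)}

== RESULT ==
["clear(c)", "holding(g)", "on(c,f)"]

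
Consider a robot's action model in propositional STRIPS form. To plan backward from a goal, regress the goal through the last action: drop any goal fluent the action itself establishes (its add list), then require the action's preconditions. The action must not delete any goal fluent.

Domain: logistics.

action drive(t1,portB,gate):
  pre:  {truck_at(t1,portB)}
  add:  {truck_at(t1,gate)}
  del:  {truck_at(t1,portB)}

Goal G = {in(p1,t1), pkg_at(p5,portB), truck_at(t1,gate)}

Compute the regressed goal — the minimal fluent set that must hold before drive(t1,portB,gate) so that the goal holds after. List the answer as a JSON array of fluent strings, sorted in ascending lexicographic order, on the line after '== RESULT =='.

Compute (G \ add) ∪ pre:
  G ∩ del = {}  (empty — regression defined)
  G \ add = {in(p1,t1), pkg_at(p5,portB), truck_at(t1,gate)} \ {truck_at(t1,gate)} = {in(p1,t1), pkg_at(p5,portB)}
  ∪ pre   = {in(p1,t1), pkg_at(p5,portB)} ∪ {truck_at(t1,portB)}
          = {in(p1,t1), pkg_at(p5,portB), truck_at(t1,portB)}

== RESULT ==
["in(p1,t1)", "pkg_at(p5,portB)", "truck_at(t1,portB)"]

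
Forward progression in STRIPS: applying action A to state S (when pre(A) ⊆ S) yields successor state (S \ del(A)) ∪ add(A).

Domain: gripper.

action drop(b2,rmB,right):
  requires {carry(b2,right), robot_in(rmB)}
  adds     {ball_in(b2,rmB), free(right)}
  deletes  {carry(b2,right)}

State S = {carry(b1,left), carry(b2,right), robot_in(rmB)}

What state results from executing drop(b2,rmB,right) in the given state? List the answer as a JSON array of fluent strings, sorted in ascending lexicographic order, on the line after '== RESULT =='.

Compute (S \ del) ∪ add:
  pre ⊆ S: {carry(b2,right), robot_in(rmB)} ⊆ S  — applicable
  S \ del = {carry(b1,left), robot_in(rmB)}
  ∪ add   = {ball_in(b2,rmB), carry(b1,left), free(right), robot_in(rmB)}

== RESULT ==
["ball_in(b2,rmB)", "carry(b1,left)", "free(right)", "robot_in(rmB)"]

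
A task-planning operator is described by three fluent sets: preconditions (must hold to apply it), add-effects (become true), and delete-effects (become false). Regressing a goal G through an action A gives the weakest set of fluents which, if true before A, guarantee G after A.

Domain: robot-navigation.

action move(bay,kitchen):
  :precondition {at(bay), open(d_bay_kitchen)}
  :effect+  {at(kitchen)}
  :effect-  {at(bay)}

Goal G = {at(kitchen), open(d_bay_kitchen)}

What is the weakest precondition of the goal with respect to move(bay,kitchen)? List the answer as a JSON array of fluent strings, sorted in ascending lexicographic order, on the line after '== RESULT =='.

Regress:
  G ∩ del = {}  (empty — regression defined)
  G \ add = {at(kitchen), open(d_bay_kitchen)} \ {at(kitchen)} = {open(d_bay_kitchen)}
  ∪ pre   = {open(d_bay_kitchen)} ∪ {at(bay), open(d_bay_kitchen)}
          = {at(bay), open(d_bay_kitchen)}

== RESULT ==
["at(bay)", "open(d_bay_kitchen)"]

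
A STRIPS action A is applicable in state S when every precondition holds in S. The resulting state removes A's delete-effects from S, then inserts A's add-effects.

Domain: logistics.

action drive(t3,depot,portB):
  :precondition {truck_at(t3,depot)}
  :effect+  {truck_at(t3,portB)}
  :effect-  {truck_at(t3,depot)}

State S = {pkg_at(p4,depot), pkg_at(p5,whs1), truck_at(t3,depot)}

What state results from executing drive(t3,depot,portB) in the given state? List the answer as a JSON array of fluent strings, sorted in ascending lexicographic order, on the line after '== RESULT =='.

Compute (S \ del) ∪ add:
  pre ⊆ S: {truck_at(t3,depot)} ⊆ S  — applicable
  S \ del = {pkg_at(p4,depot), pkg_at(p5,whs1)}
  ∪ add   = {pkg_at(p4,depot), pkg_at(p5,whs1), truck_at(t3,portB)}

== RESULT ==
["pkg_at(p4,depot)", "pkg_at(p5,whs1)", "truck_at(t3,portB)"]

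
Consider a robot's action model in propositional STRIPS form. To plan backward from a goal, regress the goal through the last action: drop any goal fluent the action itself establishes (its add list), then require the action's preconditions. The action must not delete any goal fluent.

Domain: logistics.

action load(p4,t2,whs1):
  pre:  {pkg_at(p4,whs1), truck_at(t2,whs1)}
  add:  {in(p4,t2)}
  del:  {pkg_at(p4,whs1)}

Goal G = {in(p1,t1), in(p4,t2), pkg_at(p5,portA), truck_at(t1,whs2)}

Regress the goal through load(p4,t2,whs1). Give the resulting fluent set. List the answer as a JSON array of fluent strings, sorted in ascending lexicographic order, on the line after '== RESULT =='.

Regress:
  G ∩ del = {}  (empty — regression defined)
  G \ add = {in(p1,t1), in(p4,t2), pkg_at(p5,portA), truck_at(t1,whs2)} \ {in(p4,t2)} = {in(p1,t1), pkg_at(p5,portA), truck_at(t1,whs2)}
  ∪ pre   = {in(p1,t1), pkg_at(p5,portA), truck_at(t1,whs2)} ∪ {pkg_at(p4,whs1), truck_at(t2,whs1)}
          = {in(p1,t1), pkg_at(p4,whs1), pkg_at(p5,portA), truck_at(t1,whs2), truck_at(t2,whs1)}

== RESULT ==
["in(p1,t1)", "pkg_at(p4,whs1)", "pkg_at(p5,portA)", "truck_at(t1,whs2)", "truck_at(t2,whs1)"]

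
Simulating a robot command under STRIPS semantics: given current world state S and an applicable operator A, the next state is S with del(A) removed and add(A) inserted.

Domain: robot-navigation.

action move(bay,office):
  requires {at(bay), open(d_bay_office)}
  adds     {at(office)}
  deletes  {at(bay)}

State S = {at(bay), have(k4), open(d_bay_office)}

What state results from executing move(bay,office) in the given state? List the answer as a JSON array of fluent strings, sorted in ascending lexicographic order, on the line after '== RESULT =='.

Compute (S \ del) ∪ add:
  pre ⊆ S: {at(bay), open(d_bay_office)} ⊆ S  — applicable
  S \ del = {have(k4), open(d_bay_office)}
  ∪ add   = {at(office), have(k4), open(d_bay_office)}

== RESULT ==
["at(office)", "have(k4)", "open(d_bay_office)"]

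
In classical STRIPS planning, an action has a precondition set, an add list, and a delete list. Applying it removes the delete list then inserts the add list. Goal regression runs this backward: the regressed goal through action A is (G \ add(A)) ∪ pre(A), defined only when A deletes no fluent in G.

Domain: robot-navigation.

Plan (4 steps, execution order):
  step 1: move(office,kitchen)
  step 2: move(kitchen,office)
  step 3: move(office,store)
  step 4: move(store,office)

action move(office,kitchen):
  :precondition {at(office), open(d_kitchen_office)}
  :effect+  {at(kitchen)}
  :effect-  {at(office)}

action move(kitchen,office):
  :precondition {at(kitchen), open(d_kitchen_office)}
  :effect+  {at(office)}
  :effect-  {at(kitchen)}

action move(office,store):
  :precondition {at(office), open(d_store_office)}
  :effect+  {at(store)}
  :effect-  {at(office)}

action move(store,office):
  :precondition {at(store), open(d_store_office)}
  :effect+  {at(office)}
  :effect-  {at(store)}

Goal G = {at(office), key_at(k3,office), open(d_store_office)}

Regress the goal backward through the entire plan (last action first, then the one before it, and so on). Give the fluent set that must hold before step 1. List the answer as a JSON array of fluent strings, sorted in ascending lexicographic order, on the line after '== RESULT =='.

Regress step by step:
  through step 4 (move(store,office)): drop {at(office)}, keep {key_at(k3,office), open(d_store_office)}, require {at(store), open(d_store_office)}
    → {at(store), key_at(k3,office), open(d_store_office)}
  through step 3 (move(office,store)): drop {at(store)}, keep {key_at(k3,office), open(d_store_office)}, require {at(office), open(d_store_office)}
    → {at(office), key_at(k3,office), open(d_store_office)}
  through step 2 (move(kitchen,office)): drop {at(office)}, keep {key_at(k3,office), open(d_store_office)}, require {at(kitchen), open(d_kitchen_office)}
    → {at(kitchen), key_at(k3,office), open(d_kitchen_office), open(d_store_office)}
  through step 1 (move(office,kitchen)): drop {at(kitchen)}, keep {key_at(k3,office), open(d_kitchen_office), open(d_store_office)}, require {at(office), open(d_kitchen_office)}
    → {at(office), key_at(k3,office), open(d_kitchen_office), open(d_store_office)}

== RESULT ==
["at(office)", "key_at(k3,office)", "open(d_kitchen_office)", "open(d_store_office)"]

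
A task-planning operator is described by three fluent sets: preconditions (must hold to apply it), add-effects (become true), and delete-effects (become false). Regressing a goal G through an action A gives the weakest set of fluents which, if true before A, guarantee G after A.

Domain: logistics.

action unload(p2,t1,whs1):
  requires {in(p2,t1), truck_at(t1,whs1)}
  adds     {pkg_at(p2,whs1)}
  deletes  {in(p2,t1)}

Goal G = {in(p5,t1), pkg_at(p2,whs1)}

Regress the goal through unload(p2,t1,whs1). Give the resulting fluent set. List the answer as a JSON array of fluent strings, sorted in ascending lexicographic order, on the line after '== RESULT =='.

Compute (G \ add) ∪ pre:
  G ∩ del = {}  (empty — regression defined)
  G \ add = {in(p5,t1), pkg_at(p2,whs1)} \ {pkg_at(p2,whs1)} = {in(p5,t1)}
  ∪ pre   = {in(p5,t1)} ∪ {in(p2,t1), truck_at(t1,whs1)}
          = {in(p2,t1), in(p5,t1), truck_at(t1,whs1)}

== RESULT ==
["in(p2,t1)", "in(p5,t1)", "truck_at(t1,whs1)"]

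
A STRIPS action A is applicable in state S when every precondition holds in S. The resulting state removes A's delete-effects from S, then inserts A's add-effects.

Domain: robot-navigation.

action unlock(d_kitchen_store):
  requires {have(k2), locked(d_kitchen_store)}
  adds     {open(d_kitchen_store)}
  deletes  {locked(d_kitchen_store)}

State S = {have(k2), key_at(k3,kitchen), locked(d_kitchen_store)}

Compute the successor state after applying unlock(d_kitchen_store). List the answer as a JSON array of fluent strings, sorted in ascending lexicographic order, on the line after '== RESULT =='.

Compute (S \ del) ∪ add:
  pre ⊆ S: {have(k2), locked(d_kitchen_store)} ⊆ S  — applicable
  S \ del = {have(k2), key_at(k3,kitchen)}
  ∪ add   = {have(k2), key_at(k3,kitchen), open(d_kitchen_store)}

== RESULT ==
["have(k2)", "key_at(k3,kitchen)", "open(d_kitchen_store)"]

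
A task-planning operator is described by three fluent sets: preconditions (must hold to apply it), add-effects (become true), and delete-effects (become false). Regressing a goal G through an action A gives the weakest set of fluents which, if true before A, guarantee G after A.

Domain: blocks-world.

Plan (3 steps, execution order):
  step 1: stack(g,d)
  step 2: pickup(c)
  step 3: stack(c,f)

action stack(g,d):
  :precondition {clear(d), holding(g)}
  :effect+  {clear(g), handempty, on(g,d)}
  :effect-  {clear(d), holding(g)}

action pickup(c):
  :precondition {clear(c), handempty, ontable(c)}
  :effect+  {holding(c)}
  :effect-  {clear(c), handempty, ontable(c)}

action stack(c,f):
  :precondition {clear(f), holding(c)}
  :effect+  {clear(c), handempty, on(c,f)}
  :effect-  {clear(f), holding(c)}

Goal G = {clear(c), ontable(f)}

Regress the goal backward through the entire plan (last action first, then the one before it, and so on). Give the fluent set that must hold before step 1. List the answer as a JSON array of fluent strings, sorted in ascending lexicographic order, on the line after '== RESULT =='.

Work backward from the goal:
  through step 3 (stack(c,f)): drop {clear(c)}, keep {ontable(f)}, require {clear(f), holding(c)}
    → {clear(f), holding(c), ontable(f)}
  through step 2 (pickup(c)): drop {holding(c)}, keep {clear(f), ontable(f)}, require {clear(c), handempty, ontable(c)}
    → {clear(c), clear(f), handempty, ontable(c), ontable(f)}
  through step 1 (stack(g,d)): drop {handempty}, keep {clear(c), clear(f), ontable(c), ontable(f)}, require {clear(d), holding(g)}
    → {clear(c), clear(d), clear(f), holding(g), ontable(c), ontable(f)}

== RESULT ==
["clear(c)", "clear(d)", "clear(f)", "holding(g)", "ontable(c)", "ontable(f)"]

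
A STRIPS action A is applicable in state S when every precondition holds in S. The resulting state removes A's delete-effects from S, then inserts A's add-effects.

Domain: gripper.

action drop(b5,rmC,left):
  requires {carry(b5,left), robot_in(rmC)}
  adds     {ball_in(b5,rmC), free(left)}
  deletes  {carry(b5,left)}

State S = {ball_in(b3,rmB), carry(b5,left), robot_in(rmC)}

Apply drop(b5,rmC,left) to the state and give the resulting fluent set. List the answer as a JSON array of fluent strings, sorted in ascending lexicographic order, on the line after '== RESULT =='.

Compute (S \ del) ∪ add:
  pre ⊆ S: {carry(b5,left), robot_in(rmC)} ⊆ S  — applicable
  S \ del = {ball_in(b3,rmB), robot_in(rmC)}
  ∪ add   = {ball_in(b3,rmB), ball_in(b5,rmC), free(left), robot_in(rmC)}

== RESULT ==
["ball_in(b3,rmB)", "ball_in(b5,rmC)", "free(left)", "robot_in(rmC)"]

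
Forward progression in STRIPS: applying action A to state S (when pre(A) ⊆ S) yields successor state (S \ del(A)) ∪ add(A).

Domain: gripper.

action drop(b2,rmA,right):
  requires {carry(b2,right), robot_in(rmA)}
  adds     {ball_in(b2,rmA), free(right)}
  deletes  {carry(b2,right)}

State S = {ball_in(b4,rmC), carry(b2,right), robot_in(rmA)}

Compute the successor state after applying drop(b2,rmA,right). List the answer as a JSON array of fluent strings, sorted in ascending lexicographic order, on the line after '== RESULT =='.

Progress:
  pre ⊆ S: {carry(b2,right), robot_in(rmA)} ⊆ S  — applicable
  S \ del = {ball_in(b4,rmC), robot_in(rmA)}
  ∪ add   = {ball_in(b2,rmA), ball_in(b4,rmC), free(right), robot_in(rmA)}

== RESULT ==
["ball_in(b2,rmA)", "ball_in(b4,rmC)", "free(right)", "robot_in(rmA)"]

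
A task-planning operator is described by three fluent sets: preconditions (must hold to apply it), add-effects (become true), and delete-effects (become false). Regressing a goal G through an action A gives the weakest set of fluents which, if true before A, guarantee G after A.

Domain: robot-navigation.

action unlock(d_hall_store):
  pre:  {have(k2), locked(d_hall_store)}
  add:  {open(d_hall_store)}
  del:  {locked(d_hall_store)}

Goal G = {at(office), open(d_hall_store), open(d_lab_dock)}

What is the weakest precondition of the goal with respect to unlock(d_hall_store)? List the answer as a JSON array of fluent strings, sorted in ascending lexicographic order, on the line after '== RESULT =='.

Compute (G \ add) ∪ pre:
  G ∩ del = {}  (empty — regression defined)
  G \ add = {at(office), open(d_hall_store), open(d_lab_dock)} \ {open(d_hall_store)} = {at(office), open(d_lab_dock)}
  ∪ pre   = {at(office), open(d_lab_dock)} ∪ {have(k2), locked(d_hall_store)}
          = {at(office), have(k2), locked(d_hall_store), open(d_lab_dock)}

== RESULT ==
["at(office)", "have(k2)", "locked(d_hall_store)", "open(d_lab_dock)"]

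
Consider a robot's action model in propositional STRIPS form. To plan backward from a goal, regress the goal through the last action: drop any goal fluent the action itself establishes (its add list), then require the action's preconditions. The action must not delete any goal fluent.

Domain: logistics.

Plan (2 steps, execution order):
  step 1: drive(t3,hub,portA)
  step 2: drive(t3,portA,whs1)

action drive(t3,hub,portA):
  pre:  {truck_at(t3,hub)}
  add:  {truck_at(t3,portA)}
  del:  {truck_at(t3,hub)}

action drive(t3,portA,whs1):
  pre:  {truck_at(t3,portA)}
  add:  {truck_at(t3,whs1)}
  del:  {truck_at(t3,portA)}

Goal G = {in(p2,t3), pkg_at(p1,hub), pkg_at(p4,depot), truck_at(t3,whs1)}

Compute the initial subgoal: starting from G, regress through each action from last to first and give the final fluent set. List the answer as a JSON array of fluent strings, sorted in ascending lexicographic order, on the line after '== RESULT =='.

Work backward from the goal:
  through step 2 (drive(t3,portA,whs1)): drop {truck_at(t3,whs1)}, keep {in(p2,t3), pkg_at(p1,hub), pkg_at(p4,depot)}, require {truck_at(t3,portA)}
    → {in(p2,t3), pkg_at(p1,hub), pkg_at(p4,depot), truck_at(t3,portA)}
  through step 1 (drive(t3,hub,portA)): drop {truck_at(t3,portA)}, keep {in(p2,t3), pkg_at(p1,hub), pkg_at(p4,depot)}, require {truck_at(t3,hub)}
    → {in(p2,t3), pkg_at(p1,hub), pkg_at(p4,depot), truck_at(t3,hub)}

== RESULT ==
["in(p2,t3)", "pkg_at(p1,hub)", "pkg_at(p4,depot)", "truck_at(t3,hub)"]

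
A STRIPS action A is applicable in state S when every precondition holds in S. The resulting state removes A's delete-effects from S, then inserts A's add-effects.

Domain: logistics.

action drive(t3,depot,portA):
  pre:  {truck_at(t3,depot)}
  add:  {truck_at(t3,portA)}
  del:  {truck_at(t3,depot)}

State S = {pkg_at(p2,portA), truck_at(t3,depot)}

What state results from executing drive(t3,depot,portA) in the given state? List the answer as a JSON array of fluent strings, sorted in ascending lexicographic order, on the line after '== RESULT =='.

Progress:
  pre ⊆ S: {truck_at(t3,depot)} ⊆ S  — applicable
  S \ del = {pkg_at(p2,portA)}
  ∪ add   = {pkg_at(p2,portA), truck_at(t3,portA)}

== RESULT ==
["pkg_at(p2,portA)", "truck_at(t3,portA)"]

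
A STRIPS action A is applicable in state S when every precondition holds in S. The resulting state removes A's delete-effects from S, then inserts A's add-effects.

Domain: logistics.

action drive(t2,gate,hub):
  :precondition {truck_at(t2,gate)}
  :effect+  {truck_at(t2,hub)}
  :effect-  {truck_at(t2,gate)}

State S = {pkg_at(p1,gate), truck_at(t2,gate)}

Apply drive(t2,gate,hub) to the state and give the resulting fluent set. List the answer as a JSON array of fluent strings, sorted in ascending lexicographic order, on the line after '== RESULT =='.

Compute (S \ del) ∪ add:
  pre ⊆ S: {truck_at(t2,gate)} ⊆ S  — applicable
  S \ del = {pkg_at(p1,gate)}
  ∪ add   = {pkg_at(p1,gate), truck_at(t2,hub)}

== RESULT ==
["pkg_at(p1,gate)", "truck_at(t2,hub)"]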